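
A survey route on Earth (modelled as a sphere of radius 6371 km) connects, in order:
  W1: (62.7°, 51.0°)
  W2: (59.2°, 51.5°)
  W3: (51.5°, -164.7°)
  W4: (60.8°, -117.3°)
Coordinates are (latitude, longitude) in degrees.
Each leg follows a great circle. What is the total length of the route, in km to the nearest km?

10705 km

Leg W1→W2: central angle 0.0612 rad, distance 390.1 km.
Leg W2→W3: central angle 1.1428 rad, distance 7281.1 km.
Leg W3→W4: central angle 0.4762 rad, distance 3034.2 km.
Total: 390.1 + 7281.1 + 3034.2 ≈ 10705 km.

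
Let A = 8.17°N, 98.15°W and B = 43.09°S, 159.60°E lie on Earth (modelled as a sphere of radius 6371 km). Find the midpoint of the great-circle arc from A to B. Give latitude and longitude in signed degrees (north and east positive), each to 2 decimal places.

-26.22°, -138.67°

Central angle δ = 1.8240 rad. Interpolating on the sphere with fraction f = 0.5:
P = [sin((1−f)δ)·A + sin(fδ)·B] / sin δ = 0.8167·A + 0.8167·B in Cartesian coordinates,
giving P = (-0.6737, -0.5924, -0.4419), i.e. latitude -26.22°, longitude -138.67°.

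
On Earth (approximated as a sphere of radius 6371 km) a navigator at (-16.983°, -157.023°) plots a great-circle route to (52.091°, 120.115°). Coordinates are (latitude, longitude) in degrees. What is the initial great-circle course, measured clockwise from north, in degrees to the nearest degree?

Δλ = -82.862° = -1.4462 rad.
y = sin Δλ · cos φ₂ = (-0.9922)(0.6144) = -0.6096
x = cos φ₁ sin φ₂ − sin φ₁ cos φ₂ cos Δλ = (0.9564)(0.7890) − (-0.2921)(0.6144)(0.1243) = 0.7769
θ = atan2(y, x) = -38.12°; adding 360° gives 322°.

322°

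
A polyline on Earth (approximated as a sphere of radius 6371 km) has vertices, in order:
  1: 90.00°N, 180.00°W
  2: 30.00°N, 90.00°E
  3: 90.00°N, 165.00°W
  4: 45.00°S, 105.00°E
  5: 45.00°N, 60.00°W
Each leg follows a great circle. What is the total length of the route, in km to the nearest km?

Leg 1→2: central angle 1.0472 rad, distance 6671.7 km.
Leg 2→3: central angle 1.0472 rad, distance 6671.7 km.
Leg 3→4: central angle 2.3562 rad, distance 15011.3 km.
Leg 4→5: central angle 2.9567 rad, distance 18837.4 km.
Total: 6671.7 + 6671.7 + 15011.3 + 18837.4 ≈ 47192 km.

47192 km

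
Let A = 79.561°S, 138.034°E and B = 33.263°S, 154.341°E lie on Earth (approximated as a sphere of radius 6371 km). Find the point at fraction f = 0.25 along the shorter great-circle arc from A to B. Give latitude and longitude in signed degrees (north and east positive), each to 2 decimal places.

The central angle between A and B is δ = 0.8164 rad.
With f = 0.25, the slerp weights are sin((1−f)δ)/sin δ = 0.7888 and sin(fδ)/sin δ = 0.2782.
Weighted sum of the unit vectors: (0.7888)·(-0.1347,0.1212,-0.9834) + (0.2782)·(-0.7537,0.3621,-0.5485) = (-0.3159, 0.1963, -0.9283).
Converting back: φ = atan2(z, √(x²+y²)) = -68.17°, λ = atan2(y, x) = 148.15°.

-68.17°, 148.15°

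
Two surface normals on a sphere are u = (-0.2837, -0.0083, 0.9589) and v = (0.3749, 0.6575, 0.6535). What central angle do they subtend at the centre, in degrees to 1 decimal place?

59.0°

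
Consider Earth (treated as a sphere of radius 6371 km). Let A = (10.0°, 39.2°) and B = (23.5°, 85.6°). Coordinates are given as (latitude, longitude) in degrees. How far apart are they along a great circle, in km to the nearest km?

Let φ₁ = 0.1745 rad, φ₂ = 0.4102 rad, and Δλ = 0.8098 rad.
cos c = sin φ₁ sin φ₂ + cos φ₁ cos φ₂ cos Δλ = (0.1736)(0.3987) + (0.9848)(0.9171)(0.6896) = 0.69206,
so c = arccos(0.69206) = 0.80646 rad.
Distance = R·c = 6371 × 0.8065 ≈ 5138 km.

5138 km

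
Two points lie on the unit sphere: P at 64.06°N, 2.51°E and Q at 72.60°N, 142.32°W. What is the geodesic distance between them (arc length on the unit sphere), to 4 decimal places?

0.7210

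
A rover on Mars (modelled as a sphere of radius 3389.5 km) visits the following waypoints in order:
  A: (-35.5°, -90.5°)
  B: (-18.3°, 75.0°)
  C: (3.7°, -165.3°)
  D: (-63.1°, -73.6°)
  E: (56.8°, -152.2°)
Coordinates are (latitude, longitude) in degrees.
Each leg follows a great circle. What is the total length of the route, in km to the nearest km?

Leg A→B: central angle 2.1724 rad, distance 7363.4 km.
Leg B→C: central angle 2.0825 rad, distance 7058.7 km.
Leg C→D: central angle 1.6418 rad, distance 5564.9 km.
Leg D→E: central angle 2.3424 rad, distance 7939.4 km.
Total: 7363.4 + 7058.7 + 5564.9 + 7939.4 ≈ 27926 km.

27926 km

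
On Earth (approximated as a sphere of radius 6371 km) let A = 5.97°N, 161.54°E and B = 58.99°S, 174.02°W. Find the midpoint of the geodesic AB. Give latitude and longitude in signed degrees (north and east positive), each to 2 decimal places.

-26.98°, 169.83°

Central angle δ = 1.1839 rad. Interpolating on the sphere with fraction f = 0.5:
P = [sin((1−f)δ)·A + sin(fδ)·B] / sin δ = 0.6025·A + 0.6025·B in Cartesian coordinates,
giving P = (-0.8771, 0.1574, -0.4537), i.e. latitude -26.98°, longitude 169.83°.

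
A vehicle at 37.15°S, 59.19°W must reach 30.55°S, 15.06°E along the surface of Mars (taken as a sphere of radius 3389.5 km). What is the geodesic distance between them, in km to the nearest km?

3576 km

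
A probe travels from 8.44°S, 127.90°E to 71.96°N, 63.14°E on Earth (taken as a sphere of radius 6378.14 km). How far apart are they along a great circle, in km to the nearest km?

10076 km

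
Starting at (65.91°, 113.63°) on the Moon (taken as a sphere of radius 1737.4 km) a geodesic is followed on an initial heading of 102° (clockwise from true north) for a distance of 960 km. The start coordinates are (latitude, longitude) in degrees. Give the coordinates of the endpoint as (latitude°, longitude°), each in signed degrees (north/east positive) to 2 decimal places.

Angular distance δ = d/R = 960/1737.4 = 0.55255 rad; initial bearing θ = 1.7802 rad.
sin φ₂ = sin φ₁ cos δ + cos φ₁ sin δ cos θ = (0.9129)(0.8512) + (0.4082)(0.5249)(-0.2079) = 0.7325, so φ₂ = 47.10°.
Δλ = atan2(sin θ sin δ cos φ₁, cos δ − sin φ₁ sin φ₂) = atan2(0.2096, 0.1825) = 48.951°.
λ₂ = 113.630° + 48.951° = 162.58°.

47.10°, 162.58°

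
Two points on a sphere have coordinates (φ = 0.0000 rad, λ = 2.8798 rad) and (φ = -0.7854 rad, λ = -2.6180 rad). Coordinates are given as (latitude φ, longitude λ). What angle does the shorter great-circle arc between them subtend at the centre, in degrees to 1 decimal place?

60.0°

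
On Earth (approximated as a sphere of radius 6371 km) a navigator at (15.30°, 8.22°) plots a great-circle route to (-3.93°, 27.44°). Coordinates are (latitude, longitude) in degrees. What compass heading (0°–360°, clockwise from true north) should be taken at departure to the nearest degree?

134°

With φ₁ = 0.2670, φ₂ = -0.0686, Δλ = 0.3355 rad, the forward-azimuth formula gives
θ = atan2( sin Δλ cos φ₂ , cos φ₁ sin φ₂ − sin φ₁ cos φ₂ cos Δλ ) = atan2(0.3284, -0.3147) = 133.78°.
So the initial bearing is 134°.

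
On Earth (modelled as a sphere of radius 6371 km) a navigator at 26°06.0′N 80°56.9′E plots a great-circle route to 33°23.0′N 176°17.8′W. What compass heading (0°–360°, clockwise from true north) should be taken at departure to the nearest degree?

With φ₁ = 0.4555, φ₂ = 0.5826, Δλ = 1.7934 rad, the forward-azimuth formula gives
θ = atan2( sin Δλ cos φ₂ , cos φ₁ sin φ₂ − sin φ₁ cos φ₂ cos Δλ ) = atan2(0.8144, 0.5752) = 54.77°.
So the initial bearing is 55°.

55°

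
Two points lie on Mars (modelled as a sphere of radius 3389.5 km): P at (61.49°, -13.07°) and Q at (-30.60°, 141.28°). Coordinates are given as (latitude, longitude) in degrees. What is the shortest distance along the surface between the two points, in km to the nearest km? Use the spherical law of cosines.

8569 km

Let φ₁ = 1.0732 rad, φ₂ = -0.5341 rad, and Δλ = 2.6939 rad.
cos c = sin φ₁ sin φ₂ + cos φ₁ cos φ₂ cos Δλ = (0.8787)(-0.5090) + (0.4773)(0.8607)(-0.9015) = -0.81767,
so c = arccos(-0.81767) = 2.52814 rad.
Distance = R·c = 3389.5 × 2.5281 ≈ 8569 km.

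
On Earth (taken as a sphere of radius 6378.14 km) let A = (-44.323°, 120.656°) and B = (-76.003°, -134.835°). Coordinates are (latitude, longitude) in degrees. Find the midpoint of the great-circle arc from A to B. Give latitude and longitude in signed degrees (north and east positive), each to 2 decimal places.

-67.38°, 140.33°

The central angle between A and B is δ = 0.8833 rad.
With f = 0.5, the slerp weights are sin((1−f)δ)/sin δ = 0.5531 and sin(fδ)/sin δ = 0.5531.
Weighted sum of the unit vectors: (0.5531)·(-0.3648,0.6154,-0.6987) + (0.5531)·(-0.1705,-0.1715,-0.9703) = (-0.2961, 0.2455, -0.9231).
Converting back: φ = atan2(z, √(x²+y²)) = -67.38°, λ = atan2(y, x) = 140.33°.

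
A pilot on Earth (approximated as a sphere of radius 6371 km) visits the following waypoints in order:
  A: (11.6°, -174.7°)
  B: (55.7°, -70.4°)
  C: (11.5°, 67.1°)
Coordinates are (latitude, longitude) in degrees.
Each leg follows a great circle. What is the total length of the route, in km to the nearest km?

21386 km

Leg A→B: central angle 1.5410 rad, distance 9817.9 km.
Leg B→C: central angle 1.8157 rad, distance 11567.7 km.
Total: 9817.9 + 11567.7 ≈ 21386 km.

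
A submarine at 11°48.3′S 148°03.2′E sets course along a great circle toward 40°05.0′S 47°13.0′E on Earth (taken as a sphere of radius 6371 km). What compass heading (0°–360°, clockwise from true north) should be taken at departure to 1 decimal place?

228.7°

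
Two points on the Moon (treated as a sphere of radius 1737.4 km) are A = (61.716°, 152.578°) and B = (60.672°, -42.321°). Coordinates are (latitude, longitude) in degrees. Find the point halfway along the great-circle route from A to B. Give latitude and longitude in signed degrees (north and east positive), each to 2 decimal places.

Central angle δ = 0.9963 rad. Interpolating on the sphere with fraction f = 0.5:
P = [sin((1−f)δ)·A + sin(fδ)·B] / sin δ = 0.5692·A + 0.5692·B in Cartesian coordinates,
giving P = (-0.0333, -0.0635, 0.9974), i.e. latitude 85.89°, longitude -117.65°.

85.89°, -117.65°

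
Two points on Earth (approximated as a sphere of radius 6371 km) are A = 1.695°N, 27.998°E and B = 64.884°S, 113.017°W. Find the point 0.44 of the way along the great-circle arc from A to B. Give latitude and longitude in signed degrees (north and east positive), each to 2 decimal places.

-44.52°, 10.45°

The central angle between A and B is δ = 1.9354 rad.
With f = 0.44, the slerp weights are sin((1−f)δ)/sin δ = 0.9459 and sin(fδ)/sin δ = 0.8052.
Weighted sum of the unit vectors: (0.9459)·(0.8826,0.4692,0.0296) + (0.8052)·(-0.1660,-0.3907,-0.9055) = (0.7012, 0.1293, -0.7011).
Converting back: φ = atan2(z, √(x²+y²)) = -44.52°, λ = atan2(y, x) = 10.45°.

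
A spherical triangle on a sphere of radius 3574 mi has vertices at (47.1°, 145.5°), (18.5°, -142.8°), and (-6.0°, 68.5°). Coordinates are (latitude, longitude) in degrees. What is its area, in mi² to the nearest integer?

Side lengths (central angles): a = 2.5663, b = 1.4950, c = 1.1206 rad; semiperimeter s = 2.5910.
By l'Huilier's theorem, tan(E/4) = √[tan(s/2) tan((s−a)/2) tan((s−b)/2) tan((s−c)/2)], giving spherical excess E = 0.6159 rad.
Area = E·R² = 0.6159 × (3574)² ≈ 7867154 mi².

7867154 mi²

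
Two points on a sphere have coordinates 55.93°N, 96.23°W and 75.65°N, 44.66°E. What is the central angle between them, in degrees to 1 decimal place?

With latitudes φ₁ = 55.930°, φ₂ = 75.650° and longitude difference Δλ = 140.890°:
Haversine: a = sin²(Δφ/2) + cos φ₁ cos φ₂ sin²(Δλ/2) = 0.0293 + (0.5602)(0.2478)(0.8880) = 0.15261.
Central angle c = 2·arcsin(√a) = 0.80269 rad.
So the angular separation is 46.0°.

46.0°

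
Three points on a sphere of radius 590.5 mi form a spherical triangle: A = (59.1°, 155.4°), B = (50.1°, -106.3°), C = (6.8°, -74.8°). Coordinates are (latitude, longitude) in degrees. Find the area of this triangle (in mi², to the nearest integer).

8150 mi²

Side lengths (central angles): a = 0.8842, b = 1.7975, c = 0.9138 rad; semiperimeter s = 1.7978.
By l'Huilier's theorem, tan(E/4) = √[tan(s/2) tan((s−a)/2) tan((s−b)/2) tan((s−c)/2)], giving spherical excess E = 0.0234 rad.
Area = E·R² = 0.0234 × (590.5)² ≈ 8150 mi².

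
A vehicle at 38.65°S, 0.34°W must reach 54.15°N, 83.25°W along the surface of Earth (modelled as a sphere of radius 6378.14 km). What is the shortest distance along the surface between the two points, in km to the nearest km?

In radians: φ₁ = -0.6746, φ₂ = 0.9451, Δλ = -82.910° = -1.4471 rad.
cos c = sin φ₁ sin φ₂ + cos φ₁ cos φ₂ cos Δλ = (-0.6246)(0.8106) + (0.7810)(0.5857)(0.1234) = -0.44979,
so c = arccos(-0.44979) = 2.03732 rad.
Distance = R·c = 6378.14 × 2.0373 ≈ 12994 km.

12994 km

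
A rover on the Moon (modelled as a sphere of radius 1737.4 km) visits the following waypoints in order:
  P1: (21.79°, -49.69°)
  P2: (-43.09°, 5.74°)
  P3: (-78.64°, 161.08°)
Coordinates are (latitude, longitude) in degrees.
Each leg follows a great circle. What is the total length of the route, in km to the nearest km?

Leg P1→P2: central angle 1.4392 rad, distance 2500.5 km.
Leg P2→P3: central angle 1.0015 rad, distance 1740.0 km.
Total: 2500.5 + 1740.0 ≈ 4241 km.

4241 km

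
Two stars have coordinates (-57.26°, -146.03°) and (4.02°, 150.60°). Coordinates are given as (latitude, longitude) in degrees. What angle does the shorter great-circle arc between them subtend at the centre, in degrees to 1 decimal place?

In radians: φ₁ = -0.9994, φ₂ = 0.0702, Δλ = -63.370° = -1.1060 rad.
Haversine: a = sin²(Δφ/2) + cos φ₁ cos φ₂ sin²(Δλ/2) = 0.2597 + (0.5408)(0.9975)(0.2759) = 0.40858.
Central angle c = 2·arcsin(√a) = 1.38691 rad.
So the angular separation is 79.5°.

79.5°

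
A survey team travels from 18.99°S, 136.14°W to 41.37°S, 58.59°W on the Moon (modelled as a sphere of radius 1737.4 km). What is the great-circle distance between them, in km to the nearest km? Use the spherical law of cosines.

2074 km

In radians: φ₁ = -0.3314, φ₂ = -0.7220, Δλ = 77.550° = 1.3535 rad.
cos c = sin φ₁ sin φ₂ + cos φ₁ cos φ₂ cos Δλ = (-0.3254)(-0.6609) + (0.9456)(0.7505)(0.2156) = 0.36805,
so c = arccos(0.36805) = 1.19389 rad.
Distance = R·c = 1737.4 × 1.1939 ≈ 2074 km.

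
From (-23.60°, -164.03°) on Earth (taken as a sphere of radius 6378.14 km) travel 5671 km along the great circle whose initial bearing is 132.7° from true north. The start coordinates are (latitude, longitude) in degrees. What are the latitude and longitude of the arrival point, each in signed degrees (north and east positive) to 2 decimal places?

-47.29°, -106.74°

Angular distance δ = d/R = 5671/6378.14 = 0.88913 rad; initial bearing θ = 2.3161 rad.
sin φ₂ = sin φ₁ cos δ + cos φ₁ sin δ cos θ = (-0.4003)(0.6301) + (0.9164)(0.7765)(-0.6782) = -0.7348, so φ₂ = -47.29°.
Δλ = atan2(sin θ sin δ cos φ₁, cos δ − sin φ₁ sin φ₂) = atan2(0.5229, 0.3359) = 57.286°.
λ₂ = -164.030° + 57.286° = -106.74°.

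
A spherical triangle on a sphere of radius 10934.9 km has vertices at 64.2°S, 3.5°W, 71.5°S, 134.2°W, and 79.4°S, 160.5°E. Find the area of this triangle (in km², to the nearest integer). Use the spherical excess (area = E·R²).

11620610 km²

Side lengths (central angles): a = 0.2959, b = 0.6301, c = 0.7017 rad; semiperimeter s = 0.8138.
By l'Huilier's theorem, tan(E/4) = √[tan(s/2) tan((s−a)/2) tan((s−b)/2) tan((s−c)/2)], giving spherical excess E = 0.0972 rad.
Area = E·R² = 0.0972 × (10934.9)² ≈ 11620610 km².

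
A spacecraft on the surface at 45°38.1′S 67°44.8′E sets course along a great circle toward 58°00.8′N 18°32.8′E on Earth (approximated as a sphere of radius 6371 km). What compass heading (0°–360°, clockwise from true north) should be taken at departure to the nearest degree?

With φ₁ = -0.7965, φ₂ = 1.0125, Δλ = -0.8587 rad, the forward-azimuth formula gives
θ = atan2( sin Δλ cos φ₂ , cos φ₁ sin φ₂ − sin φ₁ cos φ₂ cos Δλ ) = atan2(-0.4010, 0.8405) = -25.51°.
Adding 360° brings this into [0°, 360°): 334°.

334°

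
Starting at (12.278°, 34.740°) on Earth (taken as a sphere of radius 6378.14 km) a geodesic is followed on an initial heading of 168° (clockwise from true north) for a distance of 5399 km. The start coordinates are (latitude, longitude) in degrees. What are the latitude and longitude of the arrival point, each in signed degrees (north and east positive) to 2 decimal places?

Angular distance δ = d/R = 5399/6378.14 = 0.84649 rad; initial bearing θ = 2.9322 rad.
sin φ₂ = sin φ₁ cos δ + cos φ₁ sin δ cos θ = (0.2127)(0.6626) + (0.9771)(0.7490)(-0.9781) = -0.5749, so φ₂ = -35.09°.
Δλ = atan2(sin θ sin δ cos φ₁, cos δ − sin φ₁ sin φ₂) = atan2(0.1522, 0.7849) = 10.971°.
λ₂ = 34.740° + 10.971° = 45.71°.

-35.09°, 45.71°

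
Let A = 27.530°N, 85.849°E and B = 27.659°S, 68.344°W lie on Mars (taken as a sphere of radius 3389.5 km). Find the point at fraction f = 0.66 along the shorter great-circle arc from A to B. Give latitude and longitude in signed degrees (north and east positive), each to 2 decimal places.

-11.85°, -13.60°

Central angle δ = 2.7431 rad. Interpolating on the sphere with fraction f = 0.66:
P = [sin((1−f)δ)·A + sin(fδ)·B] / sin δ = 2.0702·A + 2.5037·B in Cartesian coordinates,
giving P = (0.9512, -0.2301, -0.2054), i.e. latitude -11.85°, longitude -13.60°.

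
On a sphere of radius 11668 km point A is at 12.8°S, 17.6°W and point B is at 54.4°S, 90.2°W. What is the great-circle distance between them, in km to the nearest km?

In radians: φ₁ = -0.2234, φ₂ = -0.9495, Δλ = -72.600° = -1.2671 rad.
cos c = sin φ₁ sin φ₂ + cos φ₁ cos φ₂ cos Δλ = (-0.2215)(-0.8131) + (0.9751)(0.5821)(0.2990) = 0.34989,
so c = arccos(0.34989) = 1.21334 rad.
Distance = R·c = 11668 × 1.2133 ≈ 14157 km.

14157 km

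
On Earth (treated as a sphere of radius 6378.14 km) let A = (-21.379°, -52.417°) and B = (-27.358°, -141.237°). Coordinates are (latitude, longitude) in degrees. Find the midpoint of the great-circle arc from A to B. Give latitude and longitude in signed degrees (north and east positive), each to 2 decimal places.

Central angle δ = 1.3852 rad. Interpolating on the sphere with fraction f = 0.5:
P = [sin((1−f)δ)·A + sin(fδ)·B] / sin δ = 0.6497·A + 0.6497·B in Cartesian coordinates,
giving P = (-0.0809, -0.8407, -0.5354), i.e. latitude -32.37°, longitude -95.50°.

-32.37°, -95.50°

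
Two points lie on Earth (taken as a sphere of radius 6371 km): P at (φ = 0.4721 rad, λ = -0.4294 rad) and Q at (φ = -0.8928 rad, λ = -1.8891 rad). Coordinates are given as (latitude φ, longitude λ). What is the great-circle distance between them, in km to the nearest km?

With latitudes φ₁ = 27.049°, φ₂ = -51.154° and longitude difference Δλ = -83.635°:
cos c = sin φ₁ sin φ₂ + cos φ₁ cos φ₂ cos Δλ = (0.4548)(-0.7788) + (0.8906)(0.6272)(0.1109) = -0.29225,
so c = arccos(-0.29225) = 1.86737 rad.
Distance = R·c = 6371 × 1.8674 ≈ 11897 km.

11897 km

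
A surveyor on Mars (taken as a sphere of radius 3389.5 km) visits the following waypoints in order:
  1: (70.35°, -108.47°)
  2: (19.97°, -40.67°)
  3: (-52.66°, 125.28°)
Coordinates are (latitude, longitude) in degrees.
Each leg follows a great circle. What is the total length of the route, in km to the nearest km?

Leg 1→2: central angle 1.1140 rad, distance 3776.0 km.
Leg 2→3: central angle 2.5402 rad, distance 8610.0 km.
Total: 3776.0 + 8610.0 ≈ 12386 km.

12386 km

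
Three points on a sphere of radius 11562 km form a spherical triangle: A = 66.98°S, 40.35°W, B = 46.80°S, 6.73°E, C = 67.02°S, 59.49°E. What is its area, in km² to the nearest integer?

20286953 km²

Side lengths (central angles): a = 0.5866, b = 0.6072, c = 0.5487 rad; semiperimeter s = 0.8712.
By l'Huilier's theorem, tan(E/4) = √[tan(s/2) tan((s−a)/2) tan((s−b)/2) tan((s−c)/2)], giving spherical excess E = 0.1518 rad.
Area = E·R² = 0.1518 × (11562)² ≈ 20286953 km².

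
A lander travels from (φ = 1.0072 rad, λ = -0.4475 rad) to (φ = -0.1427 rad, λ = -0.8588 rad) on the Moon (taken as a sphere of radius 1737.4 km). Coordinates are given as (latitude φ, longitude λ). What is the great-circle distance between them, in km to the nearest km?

Let φ₁ = 1.0072 rad, φ₂ = -0.1427 rad, and Δλ = -0.4113 rad.
cos c = sin φ₁ sin φ₂ + cos φ₁ cos φ₂ cos Δλ = (0.8453)(-0.1422) + (0.5342)(0.9898)(0.9166) = 0.36448,
so c = arccos(0.36448) = 1.19772 rad.
Distance = R·c = 1737.4 × 1.1977 ≈ 2081 km.

2081 km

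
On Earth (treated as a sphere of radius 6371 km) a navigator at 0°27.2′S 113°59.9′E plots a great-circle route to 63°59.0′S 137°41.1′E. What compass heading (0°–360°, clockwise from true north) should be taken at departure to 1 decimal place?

168.9°

With φ₁ = -0.0079, φ₂ = -1.1167, Δλ = 0.4134 rad, the forward-azimuth formula gives
θ = atan2( sin Δλ cos φ₂ , cos φ₁ sin φ₂ − sin φ₁ cos φ₂ cos Δλ ) = atan2(0.1762, -0.8955) = 168.87°.
So the initial bearing is 168.9°.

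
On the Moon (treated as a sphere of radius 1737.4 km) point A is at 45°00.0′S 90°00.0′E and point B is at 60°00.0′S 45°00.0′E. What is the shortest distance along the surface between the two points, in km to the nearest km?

922 km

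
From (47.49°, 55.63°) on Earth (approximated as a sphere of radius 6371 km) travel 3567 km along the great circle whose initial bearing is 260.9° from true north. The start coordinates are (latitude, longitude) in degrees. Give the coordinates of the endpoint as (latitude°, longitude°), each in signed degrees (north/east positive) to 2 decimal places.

Angular distance δ = d/R = 3567/6371 = 0.55988 rad; initial bearing θ = 4.5536 rad.
sin φ₂ = sin φ₁ cos δ + cos φ₁ sin δ cos θ = (0.7372)(0.8473) + (0.6757)(0.5311)(-0.1582) = 0.5679, so φ₂ = 34.60°.
Δλ = atan2(sin θ sin δ cos φ₁, cos δ − sin φ₁ sin φ₂) = atan2(-0.3543, 0.4287) = -39.574°.
λ₂ = 55.630° − 39.574° = 16.06°.

34.60°, 16.06°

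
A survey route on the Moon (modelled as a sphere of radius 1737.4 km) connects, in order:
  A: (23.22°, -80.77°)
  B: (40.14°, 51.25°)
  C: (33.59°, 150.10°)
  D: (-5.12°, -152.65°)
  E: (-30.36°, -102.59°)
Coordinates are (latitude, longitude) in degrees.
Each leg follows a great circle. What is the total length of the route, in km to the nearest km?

Leg A→B: central angle 1.7886 rad, distance 3107.6 km.
Leg B→C: central angle 1.3091 rad, distance 2274.5 km.
Leg C→D: central angle 1.1599 rad, distance 2015.1 km.
Leg D→E: central angle 0.9312 rad, distance 1617.9 km.
Total: 3107.6 + 2274.5 + 2015.1 + 1617.9 ≈ 9015 km.

9015 km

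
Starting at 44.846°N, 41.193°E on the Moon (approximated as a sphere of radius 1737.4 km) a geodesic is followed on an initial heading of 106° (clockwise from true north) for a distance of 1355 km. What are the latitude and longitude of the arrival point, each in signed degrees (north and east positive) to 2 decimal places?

21.34°, 87.72°

Angular distance δ = d/R = 1355/1737.4 = 0.77990 rad; initial bearing θ = 1.8500 rad.
sin φ₂ = sin φ₁ cos δ + cos φ₁ sin δ cos θ = (0.7052)(0.7110) + (0.7090)(0.7032)(-0.2756) = 0.3640, so φ₂ = 21.34°.
Δλ = atan2(sin θ sin δ cos φ₁, cos δ − sin φ₁ sin φ₂) = atan2(0.4793, 0.4543) = 46.531°.
λ₂ = 41.193° + 46.531° = 87.72°.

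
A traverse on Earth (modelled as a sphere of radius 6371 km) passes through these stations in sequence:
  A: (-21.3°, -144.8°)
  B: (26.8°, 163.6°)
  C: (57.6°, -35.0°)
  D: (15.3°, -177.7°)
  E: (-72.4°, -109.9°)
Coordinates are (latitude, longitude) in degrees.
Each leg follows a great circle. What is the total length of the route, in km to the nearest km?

Leg A→B: central angle 1.2103 rad, distance 7710.6 km.
Leg B→C: central angle 1.6435 rad, distance 10470.5 km.
Leg C→D: central angle 1.7603 rad, distance 11214.6 km.
Leg D→E: central angle 1.7126 rad, distance 10910.9 km.
Total: 7710.6 + 10470.5 + 11214.6 + 10910.9 ≈ 40307 km.

40307 km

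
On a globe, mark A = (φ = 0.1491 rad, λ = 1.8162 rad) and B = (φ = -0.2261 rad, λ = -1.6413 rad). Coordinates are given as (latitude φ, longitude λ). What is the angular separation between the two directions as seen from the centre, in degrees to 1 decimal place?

Let φ₁ = 0.1491 rad, φ₂ = -0.2261 rad, and Δλ = 2.8257 rad.
cos c = sin φ₁ sin φ₂ + cos φ₁ cos φ₂ cos Δλ = (0.1485)(-0.2242) + (0.9889)(0.9745)(-0.9505) = -0.94935,
so c = arccos(-0.94935) = 2.82195 rad.
So the angular separation is 161.7°.

161.7°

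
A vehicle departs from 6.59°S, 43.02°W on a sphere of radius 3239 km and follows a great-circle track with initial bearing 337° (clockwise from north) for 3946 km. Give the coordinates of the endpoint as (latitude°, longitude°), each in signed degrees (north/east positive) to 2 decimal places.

Angular distance δ = d/R = 3946/3239 = 1.21828 rad; initial bearing θ = 5.8818 rad.
sin φ₂ = sin φ₁ cos δ + cos φ₁ sin δ cos θ = (-0.1148)(0.3453) + (0.9934)(0.9385)(0.9205) = 0.8186, so φ₂ = 54.94°.
Δλ = atan2(sin θ sin δ cos φ₁, cos δ − sin φ₁ sin φ₂) = atan2(-0.3643, 0.4392) = -39.673°.
λ₂ = -43.020° − 39.673° = -82.69°.

54.94°, -82.69°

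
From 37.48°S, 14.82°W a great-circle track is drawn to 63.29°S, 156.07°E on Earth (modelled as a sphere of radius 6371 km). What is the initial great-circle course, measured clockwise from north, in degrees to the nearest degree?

With φ₁ = -0.6541, φ₂ = -1.1046, Δλ = 2.9826 rad, the forward-azimuth formula gives
θ = atan2( sin Δλ cos φ₂ , cos φ₁ sin φ₂ − sin φ₁ cos φ₂ cos Δλ ) = atan2(0.0712, -0.9789) = 175.84°.
So the initial bearing is 176°.

176°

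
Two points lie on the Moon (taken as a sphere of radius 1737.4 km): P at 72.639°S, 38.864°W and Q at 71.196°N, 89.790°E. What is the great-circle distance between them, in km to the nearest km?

4988 km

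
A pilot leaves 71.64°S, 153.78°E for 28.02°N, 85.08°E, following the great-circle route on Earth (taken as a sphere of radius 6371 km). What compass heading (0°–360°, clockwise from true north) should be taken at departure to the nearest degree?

299°

With φ₁ = -1.2504, φ₂ = 0.4890, Δλ = -1.1990 rad, the forward-azimuth formula gives
θ = atan2( sin Δλ cos φ₂ , cos φ₁ sin φ₂ − sin φ₁ cos φ₂ cos Δλ ) = atan2(-0.8225, 0.4523) = -61.19°.
Adding 360° brings this into [0°, 360°): 299°.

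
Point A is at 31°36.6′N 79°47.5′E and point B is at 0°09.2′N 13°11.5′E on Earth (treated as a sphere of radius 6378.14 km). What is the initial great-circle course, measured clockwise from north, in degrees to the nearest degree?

257°

With φ₁ = 0.5517, φ₂ = 0.0027, Δλ = -1.1624 rad, the forward-azimuth formula gives
θ = atan2( sin Δλ cos φ₂ , cos φ₁ sin φ₂ − sin φ₁ cos φ₂ cos Δλ ) = atan2(-0.9178, -0.2059) = -102.64°.
Adding 360° brings this into [0°, 360°): 257°.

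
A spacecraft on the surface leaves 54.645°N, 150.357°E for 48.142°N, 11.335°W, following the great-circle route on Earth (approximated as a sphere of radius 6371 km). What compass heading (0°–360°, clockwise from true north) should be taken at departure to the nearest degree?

348°

With φ₁ = 0.9537, φ₂ = 0.8402, Δλ = -2.8221 rad, the forward-azimuth formula gives
θ = atan2( sin Δλ cos φ₂ , cos φ₁ sin φ₂ − sin φ₁ cos φ₂ cos Δλ ) = atan2(-0.2096, 0.9477) = -12.47°.
Adding 360° brings this into [0°, 360°): 348°.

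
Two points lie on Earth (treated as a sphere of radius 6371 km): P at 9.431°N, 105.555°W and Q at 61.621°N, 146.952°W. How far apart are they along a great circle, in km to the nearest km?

In radians: φ₁ = 0.1646, φ₂ = 1.0755, Δλ = -41.397° = -0.7225 rad.
cos c = sin φ₁ sin φ₂ + cos φ₁ cos φ₂ cos Δλ = (0.1639)(0.8798) + (0.9865)(0.4753)(0.7501) = 0.49589,
so c = arccos(0.49589) = 1.05193 rad.
Distance = R·c = 6371 × 1.0519 ≈ 6702 km.

6702 km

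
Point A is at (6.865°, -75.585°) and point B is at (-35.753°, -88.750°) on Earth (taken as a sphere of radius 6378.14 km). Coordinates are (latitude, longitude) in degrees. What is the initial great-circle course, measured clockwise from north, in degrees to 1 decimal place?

With φ₁ = 0.1198, φ₂ = -0.6240, Δλ = -0.2298 rad, the forward-azimuth formula gives
θ = atan2( sin Δλ cos φ₂ , cos φ₁ sin φ₂ − sin φ₁ cos φ₂ cos Δλ ) = atan2(-0.1848, -0.6746) = -164.68°.
Adding 360° brings this into [0°, 360°): 195.3°.

195.3°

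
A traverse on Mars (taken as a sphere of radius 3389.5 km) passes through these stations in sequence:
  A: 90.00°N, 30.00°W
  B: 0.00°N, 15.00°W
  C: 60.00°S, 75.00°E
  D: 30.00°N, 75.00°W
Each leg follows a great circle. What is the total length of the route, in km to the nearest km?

19161 km

Leg A→B: central angle 1.5708 rad, distance 5324.2 km.
Leg B→C: central angle 1.5708 rad, distance 5324.2 km.
Leg C→D: central angle 2.5116 rad, distance 8513.0 km.
Total: 5324.2 + 5324.2 + 8513.0 ≈ 19161 km.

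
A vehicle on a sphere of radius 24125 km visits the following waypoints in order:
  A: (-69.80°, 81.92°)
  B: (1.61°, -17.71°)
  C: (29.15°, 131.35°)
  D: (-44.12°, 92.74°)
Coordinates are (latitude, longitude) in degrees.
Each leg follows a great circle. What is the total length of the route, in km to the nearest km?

Leg A→B: central angle 1.6550 rad, distance 39927.0 km.
Leg B→C: central angle 2.3966 rad, distance 57818.0 km.
Leg C→D: central angle 1.4194 rad, distance 34243.1 km.
Total: 39927.0 + 57818.0 + 34243.1 ≈ 131988 km.

131988 km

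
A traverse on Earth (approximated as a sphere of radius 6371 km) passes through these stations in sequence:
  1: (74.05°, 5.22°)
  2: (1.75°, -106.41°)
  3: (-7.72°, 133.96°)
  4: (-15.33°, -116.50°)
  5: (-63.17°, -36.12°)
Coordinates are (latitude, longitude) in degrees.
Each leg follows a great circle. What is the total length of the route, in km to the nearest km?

Leg 1→2: central angle 1.6427 rad, distance 10465.9 km.
Leg 2→3: central angle 2.0872 rad, distance 13297.8 km.
Leg 3→4: central angle 1.8589 rad, distance 11843.0 km.
Leg 4→5: central angle 1.2570 rad, distance 8008.4 km.
Total: 10465.9 + 13297.8 + 11843.0 + 8008.4 ≈ 43615 km.

43615 km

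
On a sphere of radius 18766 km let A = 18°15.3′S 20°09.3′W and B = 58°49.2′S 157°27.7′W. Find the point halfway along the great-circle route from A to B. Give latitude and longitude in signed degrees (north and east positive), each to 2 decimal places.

-60.22°, -51.82°

Central angle δ = 1.6643 rad. Interpolating on the sphere with fraction f = 0.5:
P = [sin((1−f)δ)·A + sin(fδ)·B] / sin δ = 0.7426·A + 0.7426·B in Cartesian coordinates,
giving P = (0.3070, -0.3904, -0.8680), i.e. latitude -60.22°, longitude -51.82°.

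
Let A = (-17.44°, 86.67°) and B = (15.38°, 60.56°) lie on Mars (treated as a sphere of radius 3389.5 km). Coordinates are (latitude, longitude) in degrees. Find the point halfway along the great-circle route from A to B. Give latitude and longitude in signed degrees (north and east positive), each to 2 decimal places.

-1.06°, 73.54°

The central angle between A and B is δ = 0.7280 rad.
With f = 0.5, the slerp weights are sin((1−f)δ)/sin δ = 0.5351 and sin(fδ)/sin δ = 0.5351.
Weighted sum of the unit vectors: (0.5351)·(0.0554,0.9524,-0.2997) + (0.5351)·(0.4739,0.8397,0.2652) = (0.2832, 0.9589, -0.0185).
Converting back: φ = atan2(z, √(x²+y²)) = -1.06°, λ = atan2(y, x) = 73.54°.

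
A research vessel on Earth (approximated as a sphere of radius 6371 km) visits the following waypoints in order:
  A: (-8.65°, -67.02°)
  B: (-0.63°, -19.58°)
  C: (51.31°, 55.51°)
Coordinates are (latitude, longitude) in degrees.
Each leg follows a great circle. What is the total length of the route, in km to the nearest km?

Leg A→B: central angle 0.8362 rad, distance 5327.5 km.
Leg B→C: central angle 1.4180 rad, distance 9033.8 km.
Total: 5327.5 + 9033.8 ≈ 14361 km.

14361 km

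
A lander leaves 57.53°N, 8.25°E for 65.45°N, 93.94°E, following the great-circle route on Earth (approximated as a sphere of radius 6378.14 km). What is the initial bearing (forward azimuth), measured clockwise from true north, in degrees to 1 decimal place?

With φ₁ = 1.0041, φ₂ = 1.1423, Δλ = 1.4956 rad, the forward-azimuth formula gives
θ = atan2( sin Δλ cos φ₂ , cos φ₁ sin φ₂ − sin φ₁ cos φ₂ cos Δλ ) = atan2(0.4143, 0.4620) = 41.89°.
So the initial bearing is 41.9°.

41.9°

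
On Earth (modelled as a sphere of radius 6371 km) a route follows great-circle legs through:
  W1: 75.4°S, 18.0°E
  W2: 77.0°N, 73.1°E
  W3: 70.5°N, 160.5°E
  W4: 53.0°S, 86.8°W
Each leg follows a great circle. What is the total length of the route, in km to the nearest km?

36083 km

Leg W1→W2: central angle 2.7152 rad, distance 17298.5 km.
Leg W2→W3: central angle 0.3979 rad, distance 2534.8 km.
Leg W3→W4: central angle 2.5505 rad, distance 16249.5 km.
Total: 17298.5 + 2534.8 + 16249.5 ≈ 36083 km.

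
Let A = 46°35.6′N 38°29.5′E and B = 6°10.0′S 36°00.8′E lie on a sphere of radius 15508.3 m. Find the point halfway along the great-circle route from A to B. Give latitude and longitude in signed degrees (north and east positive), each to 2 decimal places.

20.22°, 37.03°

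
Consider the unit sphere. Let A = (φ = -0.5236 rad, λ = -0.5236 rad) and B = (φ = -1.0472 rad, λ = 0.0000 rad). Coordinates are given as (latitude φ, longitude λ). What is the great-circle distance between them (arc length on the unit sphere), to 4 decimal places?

0.6300

Let φ₁ = -0.5236 rad, φ₂ = -1.0472 rad, and Δλ = 0.5236 rad.
Haversine: a = sin²(Δφ/2) + cos φ₁ cos φ₂ sin²(Δλ/2) = 0.0670 + (0.8660)(0.5000)(0.0670) = 0.09599.
Central angle c = 2·arcsin(√a) = 0.63003 rad.
On the unit sphere the arc length equals the central angle: 0.6300.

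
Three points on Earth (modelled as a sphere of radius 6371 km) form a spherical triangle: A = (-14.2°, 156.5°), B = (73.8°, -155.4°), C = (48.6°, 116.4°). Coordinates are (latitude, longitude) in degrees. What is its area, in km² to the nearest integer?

Side lengths (central angles): a = 0.7581, b = 1.2594, c = 1.6258 rad; semiperimeter s = 1.8216.
By l'Huilier's theorem, tan(E/4) = √[tan(s/2) tan((s−a)/2) tan((s−b)/2) tan((s−c)/2)], giving spherical excess E = 0.5825 rad.
Area = E·R² = 0.5825 × (6371)² ≈ 23642426 km².

23642426 km²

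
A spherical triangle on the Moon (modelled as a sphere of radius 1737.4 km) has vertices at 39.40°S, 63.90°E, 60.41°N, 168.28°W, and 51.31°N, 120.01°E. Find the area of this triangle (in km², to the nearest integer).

572347 km²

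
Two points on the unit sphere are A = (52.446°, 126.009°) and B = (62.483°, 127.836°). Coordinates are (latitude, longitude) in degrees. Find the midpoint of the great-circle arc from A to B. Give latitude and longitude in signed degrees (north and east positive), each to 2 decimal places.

Central angle δ = 0.1760 rad. Interpolating on the sphere with fraction f = 0.5:
P = [sin((1−f)δ)·A + sin(fδ)·B] / sin δ = 0.5019·A + 0.5019·B in Cartesian coordinates,
giving P = (-0.3221, 0.4306, 0.8431), i.e. latitude 57.47°, longitude 126.80°.

57.47°, 126.80°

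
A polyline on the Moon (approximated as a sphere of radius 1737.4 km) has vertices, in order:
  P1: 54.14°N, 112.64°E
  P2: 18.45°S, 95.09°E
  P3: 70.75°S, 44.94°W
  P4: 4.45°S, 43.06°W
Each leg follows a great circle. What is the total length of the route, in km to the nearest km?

Leg P1→P2: central angle 1.2939 rad, distance 2248.1 km.
Leg P2→P3: central angle 1.5117 rad, distance 2626.4 km.
Leg P3→P4: central angle 1.1573 rad, distance 2010.8 km.
Total: 2248.1 + 2626.4 + 2010.8 ≈ 6885 km.

6885 km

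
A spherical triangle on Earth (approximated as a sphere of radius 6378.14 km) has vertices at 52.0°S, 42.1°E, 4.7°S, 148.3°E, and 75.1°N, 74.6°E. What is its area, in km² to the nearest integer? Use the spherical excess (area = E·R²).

101492195 km²

Side lengths (central angles): a = 1.5781, b = 2.2498, c = 1.6776 rad; semiperimeter s = 2.7527.
By l'Huilier's theorem, tan(E/4) = √[tan(s/2) tan((s−a)/2) tan((s−b)/2) tan((s−c)/2)], giving spherical excess E = 2.4949 rad.
Area = E·R² = 2.4949 × (6378.14)² ≈ 101492195 km².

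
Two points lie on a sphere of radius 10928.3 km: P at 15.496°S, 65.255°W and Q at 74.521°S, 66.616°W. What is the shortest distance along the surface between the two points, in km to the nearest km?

11259 km

Let φ₁ = -0.2705 rad, φ₂ = -1.3006 rad, and Δλ = -0.0238 rad.
cos c = sin φ₁ sin φ₂ + cos φ₁ cos φ₂ cos Δλ = (-0.2672)(-0.9637) + (0.9636)(0.2669)(0.9997) = 0.51459,
so c = arccos(0.51459) = 1.03027 rad.
Distance = R·c = 10928.3 × 1.0303 ≈ 11259 km.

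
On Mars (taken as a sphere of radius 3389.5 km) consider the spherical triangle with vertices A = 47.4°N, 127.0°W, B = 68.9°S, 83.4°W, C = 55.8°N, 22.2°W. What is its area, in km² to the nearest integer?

24822320 km²

Side lengths (central angles): a = 2.3106, b = 1.0337, c = 2.1063 rad; semiperimeter s = 2.7253.
By l'Huilier's theorem, tan(E/4) = √[tan(s/2) tan((s−a)/2) tan((s−b)/2) tan((s−c)/2)], giving spherical excess E = 2.1606 rad.
Area = E·R² = 2.1606 × (3389.5)² ≈ 24822320 km².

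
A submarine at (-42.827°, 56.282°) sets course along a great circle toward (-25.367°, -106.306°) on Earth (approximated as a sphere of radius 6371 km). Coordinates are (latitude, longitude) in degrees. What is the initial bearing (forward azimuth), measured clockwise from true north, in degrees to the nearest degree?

Δλ = -162.588° = -2.8377 rad.
y = sin Δλ · cos φ₂ = (-0.2992)(0.9036) = -0.2704
x = cos φ₁ sin φ₂ − sin φ₁ cos φ₂ cos Δλ = (0.7334)(-0.4284) − (-0.6798)(0.9036)(-0.9542) = -0.9003
θ = atan2(y, x) = -163.28°; adding 360° gives 197°.

197°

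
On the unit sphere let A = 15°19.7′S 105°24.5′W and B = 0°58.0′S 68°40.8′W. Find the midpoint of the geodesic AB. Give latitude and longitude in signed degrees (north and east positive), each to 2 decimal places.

The central angle between A and B is δ = 0.6804 rad.
With f = 0.5, the slerp weights are sin((1−f)δ)/sin δ = 0.5304 and sin(fδ)/sin δ = 0.5304.
Weighted sum of the unit vectors: (0.5304)·(-0.2562,-0.9298,-0.2644) + (0.5304)·(0.3635,-0.9314,-0.0169) = (0.0569, -0.9872, -0.1492).
Converting back: φ = atan2(z, √(x²+y²)) = -8.58°, λ = atan2(y, x) = -86.70°.

-8.58°, -86.70°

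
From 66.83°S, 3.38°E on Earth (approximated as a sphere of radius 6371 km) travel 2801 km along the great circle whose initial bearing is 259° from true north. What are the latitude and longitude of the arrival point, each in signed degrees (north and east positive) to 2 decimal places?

-59.75°, -52.66°

Angular distance δ = d/R = 2801/6371 = 0.43965 rad; initial bearing θ = 4.5204 rad.
sin φ₂ = sin φ₁ cos δ + cos φ₁ sin δ cos θ = (-0.9193)(0.9049) + (0.3935)(0.4256)(-0.1908) = -0.8639, so φ₂ = -59.75°.
Δλ = atan2(sin θ sin δ cos φ₁, cos δ − sin φ₁ sin φ₂) = atan2(-0.1644, 0.1107) = -56.041°.
λ₂ = 3.380° − 56.041° = -52.66°.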